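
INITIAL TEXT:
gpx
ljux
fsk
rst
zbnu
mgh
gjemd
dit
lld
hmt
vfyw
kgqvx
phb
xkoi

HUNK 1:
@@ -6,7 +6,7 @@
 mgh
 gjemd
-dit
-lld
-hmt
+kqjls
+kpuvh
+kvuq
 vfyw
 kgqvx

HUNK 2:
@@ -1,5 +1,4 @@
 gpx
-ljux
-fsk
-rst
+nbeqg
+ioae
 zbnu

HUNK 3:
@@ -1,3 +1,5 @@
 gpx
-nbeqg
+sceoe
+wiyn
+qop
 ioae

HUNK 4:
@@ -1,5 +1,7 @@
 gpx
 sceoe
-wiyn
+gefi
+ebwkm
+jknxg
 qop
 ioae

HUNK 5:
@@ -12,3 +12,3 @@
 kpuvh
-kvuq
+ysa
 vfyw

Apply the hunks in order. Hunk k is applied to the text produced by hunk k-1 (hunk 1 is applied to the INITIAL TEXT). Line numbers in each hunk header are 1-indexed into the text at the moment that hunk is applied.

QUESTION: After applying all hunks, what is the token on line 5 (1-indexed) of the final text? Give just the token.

Answer: jknxg

Derivation:
Hunk 1: at line 6 remove [dit,lld,hmt] add [kqjls,kpuvh,kvuq] -> 14 lines: gpx ljux fsk rst zbnu mgh gjemd kqjls kpuvh kvuq vfyw kgqvx phb xkoi
Hunk 2: at line 1 remove [ljux,fsk,rst] add [nbeqg,ioae] -> 13 lines: gpx nbeqg ioae zbnu mgh gjemd kqjls kpuvh kvuq vfyw kgqvx phb xkoi
Hunk 3: at line 1 remove [nbeqg] add [sceoe,wiyn,qop] -> 15 lines: gpx sceoe wiyn qop ioae zbnu mgh gjemd kqjls kpuvh kvuq vfyw kgqvx phb xkoi
Hunk 4: at line 1 remove [wiyn] add [gefi,ebwkm,jknxg] -> 17 lines: gpx sceoe gefi ebwkm jknxg qop ioae zbnu mgh gjemd kqjls kpuvh kvuq vfyw kgqvx phb xkoi
Hunk 5: at line 12 remove [kvuq] add [ysa] -> 17 lines: gpx sceoe gefi ebwkm jknxg qop ioae zbnu mgh gjemd kqjls kpuvh ysa vfyw kgqvx phb xkoi
Final line 5: jknxg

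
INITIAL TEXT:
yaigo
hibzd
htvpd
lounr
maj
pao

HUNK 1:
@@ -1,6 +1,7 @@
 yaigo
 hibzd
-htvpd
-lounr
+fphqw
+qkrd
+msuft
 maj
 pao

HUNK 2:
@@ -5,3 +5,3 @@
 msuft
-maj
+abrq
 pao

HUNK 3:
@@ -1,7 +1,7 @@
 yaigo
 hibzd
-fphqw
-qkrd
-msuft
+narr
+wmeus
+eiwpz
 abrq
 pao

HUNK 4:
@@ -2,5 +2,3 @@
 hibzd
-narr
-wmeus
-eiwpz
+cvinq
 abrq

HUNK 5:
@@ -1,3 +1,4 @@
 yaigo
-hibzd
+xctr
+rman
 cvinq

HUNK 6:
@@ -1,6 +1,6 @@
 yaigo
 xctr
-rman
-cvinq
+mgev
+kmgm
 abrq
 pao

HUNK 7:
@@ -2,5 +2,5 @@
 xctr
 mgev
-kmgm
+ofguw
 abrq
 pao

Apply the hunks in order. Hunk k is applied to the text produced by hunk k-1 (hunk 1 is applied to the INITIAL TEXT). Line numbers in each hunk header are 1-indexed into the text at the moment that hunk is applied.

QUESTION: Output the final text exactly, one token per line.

Hunk 1: at line 1 remove [htvpd,lounr] add [fphqw,qkrd,msuft] -> 7 lines: yaigo hibzd fphqw qkrd msuft maj pao
Hunk 2: at line 5 remove [maj] add [abrq] -> 7 lines: yaigo hibzd fphqw qkrd msuft abrq pao
Hunk 3: at line 1 remove [fphqw,qkrd,msuft] add [narr,wmeus,eiwpz] -> 7 lines: yaigo hibzd narr wmeus eiwpz abrq pao
Hunk 4: at line 2 remove [narr,wmeus,eiwpz] add [cvinq] -> 5 lines: yaigo hibzd cvinq abrq pao
Hunk 5: at line 1 remove [hibzd] add [xctr,rman] -> 6 lines: yaigo xctr rman cvinq abrq pao
Hunk 6: at line 1 remove [rman,cvinq] add [mgev,kmgm] -> 6 lines: yaigo xctr mgev kmgm abrq pao
Hunk 7: at line 2 remove [kmgm] add [ofguw] -> 6 lines: yaigo xctr mgev ofguw abrq pao

Answer: yaigo
xctr
mgev
ofguw
abrq
pao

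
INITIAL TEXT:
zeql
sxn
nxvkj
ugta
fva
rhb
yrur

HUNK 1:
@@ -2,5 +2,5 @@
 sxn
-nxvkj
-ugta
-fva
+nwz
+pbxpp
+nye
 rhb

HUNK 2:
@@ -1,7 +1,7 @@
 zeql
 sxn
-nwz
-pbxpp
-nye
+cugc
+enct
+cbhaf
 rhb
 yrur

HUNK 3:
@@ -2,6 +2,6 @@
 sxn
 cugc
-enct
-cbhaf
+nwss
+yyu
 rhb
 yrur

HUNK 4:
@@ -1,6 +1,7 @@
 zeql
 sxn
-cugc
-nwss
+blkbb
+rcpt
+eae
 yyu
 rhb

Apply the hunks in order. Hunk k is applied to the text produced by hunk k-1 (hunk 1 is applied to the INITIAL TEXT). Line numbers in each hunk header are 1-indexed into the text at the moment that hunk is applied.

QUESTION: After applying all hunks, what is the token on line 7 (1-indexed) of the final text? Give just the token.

Answer: rhb

Derivation:
Hunk 1: at line 2 remove [nxvkj,ugta,fva] add [nwz,pbxpp,nye] -> 7 lines: zeql sxn nwz pbxpp nye rhb yrur
Hunk 2: at line 1 remove [nwz,pbxpp,nye] add [cugc,enct,cbhaf] -> 7 lines: zeql sxn cugc enct cbhaf rhb yrur
Hunk 3: at line 2 remove [enct,cbhaf] add [nwss,yyu] -> 7 lines: zeql sxn cugc nwss yyu rhb yrur
Hunk 4: at line 1 remove [cugc,nwss] add [blkbb,rcpt,eae] -> 8 lines: zeql sxn blkbb rcpt eae yyu rhb yrur
Final line 7: rhb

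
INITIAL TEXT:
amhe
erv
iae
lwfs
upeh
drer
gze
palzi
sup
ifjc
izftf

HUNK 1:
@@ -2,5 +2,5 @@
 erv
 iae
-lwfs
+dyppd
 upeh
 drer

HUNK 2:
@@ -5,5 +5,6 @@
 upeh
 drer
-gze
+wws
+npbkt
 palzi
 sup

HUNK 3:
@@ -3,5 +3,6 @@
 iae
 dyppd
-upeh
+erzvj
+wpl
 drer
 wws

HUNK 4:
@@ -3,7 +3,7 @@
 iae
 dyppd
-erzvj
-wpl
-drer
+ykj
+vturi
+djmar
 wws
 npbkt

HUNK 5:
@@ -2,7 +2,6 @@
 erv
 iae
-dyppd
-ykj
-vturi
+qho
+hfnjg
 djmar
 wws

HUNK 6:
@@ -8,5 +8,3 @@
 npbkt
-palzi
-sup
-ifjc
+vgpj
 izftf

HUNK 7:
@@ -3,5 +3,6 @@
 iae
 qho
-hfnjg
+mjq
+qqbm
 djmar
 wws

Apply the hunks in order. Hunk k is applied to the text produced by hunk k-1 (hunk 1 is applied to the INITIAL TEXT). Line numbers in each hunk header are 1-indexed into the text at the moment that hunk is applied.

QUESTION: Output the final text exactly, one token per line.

Answer: amhe
erv
iae
qho
mjq
qqbm
djmar
wws
npbkt
vgpj
izftf

Derivation:
Hunk 1: at line 2 remove [lwfs] add [dyppd] -> 11 lines: amhe erv iae dyppd upeh drer gze palzi sup ifjc izftf
Hunk 2: at line 5 remove [gze] add [wws,npbkt] -> 12 lines: amhe erv iae dyppd upeh drer wws npbkt palzi sup ifjc izftf
Hunk 3: at line 3 remove [upeh] add [erzvj,wpl] -> 13 lines: amhe erv iae dyppd erzvj wpl drer wws npbkt palzi sup ifjc izftf
Hunk 4: at line 3 remove [erzvj,wpl,drer] add [ykj,vturi,djmar] -> 13 lines: amhe erv iae dyppd ykj vturi djmar wws npbkt palzi sup ifjc izftf
Hunk 5: at line 2 remove [dyppd,ykj,vturi] add [qho,hfnjg] -> 12 lines: amhe erv iae qho hfnjg djmar wws npbkt palzi sup ifjc izftf
Hunk 6: at line 8 remove [palzi,sup,ifjc] add [vgpj] -> 10 lines: amhe erv iae qho hfnjg djmar wws npbkt vgpj izftf
Hunk 7: at line 3 remove [hfnjg] add [mjq,qqbm] -> 11 lines: amhe erv iae qho mjq qqbm djmar wws npbkt vgpj izftf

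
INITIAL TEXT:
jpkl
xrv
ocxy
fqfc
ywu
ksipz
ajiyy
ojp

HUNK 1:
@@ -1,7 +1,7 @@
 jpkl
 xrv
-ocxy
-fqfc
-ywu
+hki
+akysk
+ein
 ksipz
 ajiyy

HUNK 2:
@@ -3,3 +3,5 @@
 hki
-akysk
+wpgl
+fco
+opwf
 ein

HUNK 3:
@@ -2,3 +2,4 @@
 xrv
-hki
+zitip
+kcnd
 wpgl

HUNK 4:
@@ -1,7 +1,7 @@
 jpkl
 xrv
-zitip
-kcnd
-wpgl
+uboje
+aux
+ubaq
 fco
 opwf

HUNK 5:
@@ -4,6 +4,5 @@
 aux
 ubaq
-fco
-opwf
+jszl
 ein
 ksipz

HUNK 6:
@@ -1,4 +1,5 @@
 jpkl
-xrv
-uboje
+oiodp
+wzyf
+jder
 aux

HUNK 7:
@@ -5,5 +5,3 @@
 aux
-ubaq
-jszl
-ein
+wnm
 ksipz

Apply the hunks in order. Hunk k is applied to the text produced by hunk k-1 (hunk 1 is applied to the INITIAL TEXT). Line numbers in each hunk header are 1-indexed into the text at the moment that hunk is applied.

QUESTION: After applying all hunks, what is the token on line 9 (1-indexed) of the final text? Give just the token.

Hunk 1: at line 1 remove [ocxy,fqfc,ywu] add [hki,akysk,ein] -> 8 lines: jpkl xrv hki akysk ein ksipz ajiyy ojp
Hunk 2: at line 3 remove [akysk] add [wpgl,fco,opwf] -> 10 lines: jpkl xrv hki wpgl fco opwf ein ksipz ajiyy ojp
Hunk 3: at line 2 remove [hki] add [zitip,kcnd] -> 11 lines: jpkl xrv zitip kcnd wpgl fco opwf ein ksipz ajiyy ojp
Hunk 4: at line 1 remove [zitip,kcnd,wpgl] add [uboje,aux,ubaq] -> 11 lines: jpkl xrv uboje aux ubaq fco opwf ein ksipz ajiyy ojp
Hunk 5: at line 4 remove [fco,opwf] add [jszl] -> 10 lines: jpkl xrv uboje aux ubaq jszl ein ksipz ajiyy ojp
Hunk 6: at line 1 remove [xrv,uboje] add [oiodp,wzyf,jder] -> 11 lines: jpkl oiodp wzyf jder aux ubaq jszl ein ksipz ajiyy ojp
Hunk 7: at line 5 remove [ubaq,jszl,ein] add [wnm] -> 9 lines: jpkl oiodp wzyf jder aux wnm ksipz ajiyy ojp
Final line 9: ojp

Answer: ojp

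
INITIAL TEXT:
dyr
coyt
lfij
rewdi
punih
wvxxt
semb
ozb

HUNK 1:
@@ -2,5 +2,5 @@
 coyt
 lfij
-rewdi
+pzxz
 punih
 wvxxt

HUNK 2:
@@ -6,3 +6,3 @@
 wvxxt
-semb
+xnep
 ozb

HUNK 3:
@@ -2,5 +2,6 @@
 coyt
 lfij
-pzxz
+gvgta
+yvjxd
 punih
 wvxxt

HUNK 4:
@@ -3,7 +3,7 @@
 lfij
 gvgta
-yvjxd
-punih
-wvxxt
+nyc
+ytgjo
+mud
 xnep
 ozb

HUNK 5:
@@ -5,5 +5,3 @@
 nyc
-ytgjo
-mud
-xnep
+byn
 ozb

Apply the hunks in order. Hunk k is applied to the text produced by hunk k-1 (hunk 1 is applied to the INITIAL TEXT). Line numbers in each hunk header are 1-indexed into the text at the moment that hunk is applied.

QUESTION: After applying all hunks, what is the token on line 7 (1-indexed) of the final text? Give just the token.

Hunk 1: at line 2 remove [rewdi] add [pzxz] -> 8 lines: dyr coyt lfij pzxz punih wvxxt semb ozb
Hunk 2: at line 6 remove [semb] add [xnep] -> 8 lines: dyr coyt lfij pzxz punih wvxxt xnep ozb
Hunk 3: at line 2 remove [pzxz] add [gvgta,yvjxd] -> 9 lines: dyr coyt lfij gvgta yvjxd punih wvxxt xnep ozb
Hunk 4: at line 3 remove [yvjxd,punih,wvxxt] add [nyc,ytgjo,mud] -> 9 lines: dyr coyt lfij gvgta nyc ytgjo mud xnep ozb
Hunk 5: at line 5 remove [ytgjo,mud,xnep] add [byn] -> 7 lines: dyr coyt lfij gvgta nyc byn ozb
Final line 7: ozb

Answer: ozb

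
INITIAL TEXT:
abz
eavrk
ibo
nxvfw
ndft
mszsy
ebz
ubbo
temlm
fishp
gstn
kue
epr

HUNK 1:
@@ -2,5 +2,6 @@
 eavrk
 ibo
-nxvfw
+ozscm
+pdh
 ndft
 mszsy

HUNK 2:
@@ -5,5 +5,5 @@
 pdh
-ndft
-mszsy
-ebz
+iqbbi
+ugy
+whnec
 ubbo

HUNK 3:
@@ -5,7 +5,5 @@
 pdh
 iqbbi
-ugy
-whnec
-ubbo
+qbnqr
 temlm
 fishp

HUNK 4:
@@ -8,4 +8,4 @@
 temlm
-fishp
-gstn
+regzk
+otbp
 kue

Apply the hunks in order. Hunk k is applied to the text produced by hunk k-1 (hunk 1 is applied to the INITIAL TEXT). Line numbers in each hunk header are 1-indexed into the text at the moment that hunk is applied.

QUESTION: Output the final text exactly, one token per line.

Answer: abz
eavrk
ibo
ozscm
pdh
iqbbi
qbnqr
temlm
regzk
otbp
kue
epr

Derivation:
Hunk 1: at line 2 remove [nxvfw] add [ozscm,pdh] -> 14 lines: abz eavrk ibo ozscm pdh ndft mszsy ebz ubbo temlm fishp gstn kue epr
Hunk 2: at line 5 remove [ndft,mszsy,ebz] add [iqbbi,ugy,whnec] -> 14 lines: abz eavrk ibo ozscm pdh iqbbi ugy whnec ubbo temlm fishp gstn kue epr
Hunk 3: at line 5 remove [ugy,whnec,ubbo] add [qbnqr] -> 12 lines: abz eavrk ibo ozscm pdh iqbbi qbnqr temlm fishp gstn kue epr
Hunk 4: at line 8 remove [fishp,gstn] add [regzk,otbp] -> 12 lines: abz eavrk ibo ozscm pdh iqbbi qbnqr temlm regzk otbp kue epr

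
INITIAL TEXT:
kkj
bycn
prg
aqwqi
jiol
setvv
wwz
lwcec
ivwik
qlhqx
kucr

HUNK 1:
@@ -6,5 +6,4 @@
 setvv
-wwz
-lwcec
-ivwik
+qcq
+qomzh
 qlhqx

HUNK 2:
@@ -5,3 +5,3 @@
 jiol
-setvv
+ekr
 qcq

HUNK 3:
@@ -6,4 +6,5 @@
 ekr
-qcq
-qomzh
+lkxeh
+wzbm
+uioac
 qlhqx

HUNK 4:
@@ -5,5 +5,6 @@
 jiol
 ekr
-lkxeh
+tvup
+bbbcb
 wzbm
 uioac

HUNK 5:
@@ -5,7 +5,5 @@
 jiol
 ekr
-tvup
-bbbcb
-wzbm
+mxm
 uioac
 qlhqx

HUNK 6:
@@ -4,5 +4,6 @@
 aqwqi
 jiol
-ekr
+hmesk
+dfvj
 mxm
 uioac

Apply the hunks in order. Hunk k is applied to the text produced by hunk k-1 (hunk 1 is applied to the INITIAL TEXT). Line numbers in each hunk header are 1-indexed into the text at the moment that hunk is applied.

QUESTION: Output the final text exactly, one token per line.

Answer: kkj
bycn
prg
aqwqi
jiol
hmesk
dfvj
mxm
uioac
qlhqx
kucr

Derivation:
Hunk 1: at line 6 remove [wwz,lwcec,ivwik] add [qcq,qomzh] -> 10 lines: kkj bycn prg aqwqi jiol setvv qcq qomzh qlhqx kucr
Hunk 2: at line 5 remove [setvv] add [ekr] -> 10 lines: kkj bycn prg aqwqi jiol ekr qcq qomzh qlhqx kucr
Hunk 3: at line 6 remove [qcq,qomzh] add [lkxeh,wzbm,uioac] -> 11 lines: kkj bycn prg aqwqi jiol ekr lkxeh wzbm uioac qlhqx kucr
Hunk 4: at line 5 remove [lkxeh] add [tvup,bbbcb] -> 12 lines: kkj bycn prg aqwqi jiol ekr tvup bbbcb wzbm uioac qlhqx kucr
Hunk 5: at line 5 remove [tvup,bbbcb,wzbm] add [mxm] -> 10 lines: kkj bycn prg aqwqi jiol ekr mxm uioac qlhqx kucr
Hunk 6: at line 4 remove [ekr] add [hmesk,dfvj] -> 11 lines: kkj bycn prg aqwqi jiol hmesk dfvj mxm uioac qlhqx kucr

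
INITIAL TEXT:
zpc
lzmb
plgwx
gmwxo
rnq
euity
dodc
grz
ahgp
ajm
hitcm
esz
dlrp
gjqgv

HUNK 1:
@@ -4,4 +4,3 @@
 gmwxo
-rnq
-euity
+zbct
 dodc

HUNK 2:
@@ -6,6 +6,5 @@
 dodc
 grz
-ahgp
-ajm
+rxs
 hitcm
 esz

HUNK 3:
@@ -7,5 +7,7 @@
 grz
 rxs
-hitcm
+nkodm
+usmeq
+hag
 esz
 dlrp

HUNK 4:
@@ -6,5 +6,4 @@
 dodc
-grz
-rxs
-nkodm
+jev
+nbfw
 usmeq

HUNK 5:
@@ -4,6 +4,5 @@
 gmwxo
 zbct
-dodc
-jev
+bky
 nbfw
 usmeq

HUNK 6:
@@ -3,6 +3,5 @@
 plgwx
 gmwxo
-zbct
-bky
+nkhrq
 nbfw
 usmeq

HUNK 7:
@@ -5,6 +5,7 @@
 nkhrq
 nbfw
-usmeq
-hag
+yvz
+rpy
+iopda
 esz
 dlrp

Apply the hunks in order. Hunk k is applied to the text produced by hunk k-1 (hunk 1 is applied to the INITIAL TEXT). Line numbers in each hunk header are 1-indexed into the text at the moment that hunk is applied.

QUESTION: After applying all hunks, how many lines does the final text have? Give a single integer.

Answer: 12

Derivation:
Hunk 1: at line 4 remove [rnq,euity] add [zbct] -> 13 lines: zpc lzmb plgwx gmwxo zbct dodc grz ahgp ajm hitcm esz dlrp gjqgv
Hunk 2: at line 6 remove [ahgp,ajm] add [rxs] -> 12 lines: zpc lzmb plgwx gmwxo zbct dodc grz rxs hitcm esz dlrp gjqgv
Hunk 3: at line 7 remove [hitcm] add [nkodm,usmeq,hag] -> 14 lines: zpc lzmb plgwx gmwxo zbct dodc grz rxs nkodm usmeq hag esz dlrp gjqgv
Hunk 4: at line 6 remove [grz,rxs,nkodm] add [jev,nbfw] -> 13 lines: zpc lzmb plgwx gmwxo zbct dodc jev nbfw usmeq hag esz dlrp gjqgv
Hunk 5: at line 4 remove [dodc,jev] add [bky] -> 12 lines: zpc lzmb plgwx gmwxo zbct bky nbfw usmeq hag esz dlrp gjqgv
Hunk 6: at line 3 remove [zbct,bky] add [nkhrq] -> 11 lines: zpc lzmb plgwx gmwxo nkhrq nbfw usmeq hag esz dlrp gjqgv
Hunk 7: at line 5 remove [usmeq,hag] add [yvz,rpy,iopda] -> 12 lines: zpc lzmb plgwx gmwxo nkhrq nbfw yvz rpy iopda esz dlrp gjqgv
Final line count: 12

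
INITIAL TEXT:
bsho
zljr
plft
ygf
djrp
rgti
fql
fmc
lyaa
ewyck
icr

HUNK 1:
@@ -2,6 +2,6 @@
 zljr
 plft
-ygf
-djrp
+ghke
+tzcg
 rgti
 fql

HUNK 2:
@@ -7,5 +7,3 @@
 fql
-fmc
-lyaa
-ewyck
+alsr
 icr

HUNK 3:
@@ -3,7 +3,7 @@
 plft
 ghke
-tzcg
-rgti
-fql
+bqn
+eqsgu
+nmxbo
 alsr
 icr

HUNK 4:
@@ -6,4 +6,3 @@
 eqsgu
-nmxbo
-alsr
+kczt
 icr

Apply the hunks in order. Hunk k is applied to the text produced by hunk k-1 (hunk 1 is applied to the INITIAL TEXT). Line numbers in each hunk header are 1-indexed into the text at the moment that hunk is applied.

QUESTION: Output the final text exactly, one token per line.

Answer: bsho
zljr
plft
ghke
bqn
eqsgu
kczt
icr

Derivation:
Hunk 1: at line 2 remove [ygf,djrp] add [ghke,tzcg] -> 11 lines: bsho zljr plft ghke tzcg rgti fql fmc lyaa ewyck icr
Hunk 2: at line 7 remove [fmc,lyaa,ewyck] add [alsr] -> 9 lines: bsho zljr plft ghke tzcg rgti fql alsr icr
Hunk 3: at line 3 remove [tzcg,rgti,fql] add [bqn,eqsgu,nmxbo] -> 9 lines: bsho zljr plft ghke bqn eqsgu nmxbo alsr icr
Hunk 4: at line 6 remove [nmxbo,alsr] add [kczt] -> 8 lines: bsho zljr plft ghke bqn eqsgu kczt icr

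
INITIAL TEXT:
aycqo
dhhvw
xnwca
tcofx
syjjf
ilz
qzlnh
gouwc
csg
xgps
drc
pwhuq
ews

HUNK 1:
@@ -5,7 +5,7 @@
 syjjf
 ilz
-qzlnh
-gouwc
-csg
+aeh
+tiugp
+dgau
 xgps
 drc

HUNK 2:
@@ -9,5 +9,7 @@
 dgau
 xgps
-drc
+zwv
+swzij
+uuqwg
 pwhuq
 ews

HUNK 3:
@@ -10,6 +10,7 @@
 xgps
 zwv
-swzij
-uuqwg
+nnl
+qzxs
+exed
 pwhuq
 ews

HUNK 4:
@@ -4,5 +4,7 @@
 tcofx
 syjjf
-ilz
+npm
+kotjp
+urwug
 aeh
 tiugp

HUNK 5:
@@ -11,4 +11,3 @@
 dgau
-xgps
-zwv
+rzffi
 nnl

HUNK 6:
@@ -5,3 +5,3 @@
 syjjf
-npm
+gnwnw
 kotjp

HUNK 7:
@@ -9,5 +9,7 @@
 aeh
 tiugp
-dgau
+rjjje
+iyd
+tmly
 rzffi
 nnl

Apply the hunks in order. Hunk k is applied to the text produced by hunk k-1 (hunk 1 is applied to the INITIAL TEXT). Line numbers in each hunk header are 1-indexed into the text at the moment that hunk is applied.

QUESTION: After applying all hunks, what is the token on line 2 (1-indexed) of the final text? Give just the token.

Answer: dhhvw

Derivation:
Hunk 1: at line 5 remove [qzlnh,gouwc,csg] add [aeh,tiugp,dgau] -> 13 lines: aycqo dhhvw xnwca tcofx syjjf ilz aeh tiugp dgau xgps drc pwhuq ews
Hunk 2: at line 9 remove [drc] add [zwv,swzij,uuqwg] -> 15 lines: aycqo dhhvw xnwca tcofx syjjf ilz aeh tiugp dgau xgps zwv swzij uuqwg pwhuq ews
Hunk 3: at line 10 remove [swzij,uuqwg] add [nnl,qzxs,exed] -> 16 lines: aycqo dhhvw xnwca tcofx syjjf ilz aeh tiugp dgau xgps zwv nnl qzxs exed pwhuq ews
Hunk 4: at line 4 remove [ilz] add [npm,kotjp,urwug] -> 18 lines: aycqo dhhvw xnwca tcofx syjjf npm kotjp urwug aeh tiugp dgau xgps zwv nnl qzxs exed pwhuq ews
Hunk 5: at line 11 remove [xgps,zwv] add [rzffi] -> 17 lines: aycqo dhhvw xnwca tcofx syjjf npm kotjp urwug aeh tiugp dgau rzffi nnl qzxs exed pwhuq ews
Hunk 6: at line 5 remove [npm] add [gnwnw] -> 17 lines: aycqo dhhvw xnwca tcofx syjjf gnwnw kotjp urwug aeh tiugp dgau rzffi nnl qzxs exed pwhuq ews
Hunk 7: at line 9 remove [dgau] add [rjjje,iyd,tmly] -> 19 lines: aycqo dhhvw xnwca tcofx syjjf gnwnw kotjp urwug aeh tiugp rjjje iyd tmly rzffi nnl qzxs exed pwhuq ews
Final line 2: dhhvw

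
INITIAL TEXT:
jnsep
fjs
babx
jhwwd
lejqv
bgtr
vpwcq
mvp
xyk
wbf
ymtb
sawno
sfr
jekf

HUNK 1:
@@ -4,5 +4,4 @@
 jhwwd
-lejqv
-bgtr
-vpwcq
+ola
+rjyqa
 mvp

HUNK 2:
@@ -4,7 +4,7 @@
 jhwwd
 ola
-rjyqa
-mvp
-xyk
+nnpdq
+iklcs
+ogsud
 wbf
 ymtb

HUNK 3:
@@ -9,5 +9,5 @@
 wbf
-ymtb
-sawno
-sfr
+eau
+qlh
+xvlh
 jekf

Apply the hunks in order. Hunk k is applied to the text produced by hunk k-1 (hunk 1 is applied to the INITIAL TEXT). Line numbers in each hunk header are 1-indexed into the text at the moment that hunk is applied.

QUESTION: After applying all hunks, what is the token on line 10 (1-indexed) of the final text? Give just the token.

Answer: eau

Derivation:
Hunk 1: at line 4 remove [lejqv,bgtr,vpwcq] add [ola,rjyqa] -> 13 lines: jnsep fjs babx jhwwd ola rjyqa mvp xyk wbf ymtb sawno sfr jekf
Hunk 2: at line 4 remove [rjyqa,mvp,xyk] add [nnpdq,iklcs,ogsud] -> 13 lines: jnsep fjs babx jhwwd ola nnpdq iklcs ogsud wbf ymtb sawno sfr jekf
Hunk 3: at line 9 remove [ymtb,sawno,sfr] add [eau,qlh,xvlh] -> 13 lines: jnsep fjs babx jhwwd ola nnpdq iklcs ogsud wbf eau qlh xvlh jekf
Final line 10: eau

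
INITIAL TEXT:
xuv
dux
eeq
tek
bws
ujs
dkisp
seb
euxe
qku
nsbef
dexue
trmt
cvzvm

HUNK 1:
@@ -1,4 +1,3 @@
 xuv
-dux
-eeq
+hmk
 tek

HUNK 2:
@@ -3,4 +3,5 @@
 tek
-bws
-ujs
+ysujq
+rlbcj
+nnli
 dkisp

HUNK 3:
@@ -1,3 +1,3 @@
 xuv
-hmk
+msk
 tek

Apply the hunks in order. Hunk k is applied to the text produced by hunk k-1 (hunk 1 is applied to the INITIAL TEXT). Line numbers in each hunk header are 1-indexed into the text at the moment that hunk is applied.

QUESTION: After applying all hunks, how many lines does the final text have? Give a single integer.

Hunk 1: at line 1 remove [dux,eeq] add [hmk] -> 13 lines: xuv hmk tek bws ujs dkisp seb euxe qku nsbef dexue trmt cvzvm
Hunk 2: at line 3 remove [bws,ujs] add [ysujq,rlbcj,nnli] -> 14 lines: xuv hmk tek ysujq rlbcj nnli dkisp seb euxe qku nsbef dexue trmt cvzvm
Hunk 3: at line 1 remove [hmk] add [msk] -> 14 lines: xuv msk tek ysujq rlbcj nnli dkisp seb euxe qku nsbef dexue trmt cvzvm
Final line count: 14

Answer: 14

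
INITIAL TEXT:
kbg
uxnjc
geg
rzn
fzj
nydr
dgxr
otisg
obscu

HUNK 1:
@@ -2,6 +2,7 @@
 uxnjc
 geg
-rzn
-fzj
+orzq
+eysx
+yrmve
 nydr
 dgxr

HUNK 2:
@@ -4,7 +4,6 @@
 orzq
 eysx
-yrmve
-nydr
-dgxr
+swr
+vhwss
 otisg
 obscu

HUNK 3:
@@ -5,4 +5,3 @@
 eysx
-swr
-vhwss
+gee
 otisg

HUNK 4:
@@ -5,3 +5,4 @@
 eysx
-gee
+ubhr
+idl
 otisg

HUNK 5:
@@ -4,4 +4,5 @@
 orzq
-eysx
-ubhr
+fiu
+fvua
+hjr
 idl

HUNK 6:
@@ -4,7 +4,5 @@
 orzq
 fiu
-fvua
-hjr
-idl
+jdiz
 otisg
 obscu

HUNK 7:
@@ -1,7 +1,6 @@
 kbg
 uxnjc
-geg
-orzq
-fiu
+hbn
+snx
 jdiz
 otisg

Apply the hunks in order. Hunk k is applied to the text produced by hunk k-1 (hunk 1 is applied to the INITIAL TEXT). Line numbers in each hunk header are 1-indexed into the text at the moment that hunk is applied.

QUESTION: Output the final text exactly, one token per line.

Answer: kbg
uxnjc
hbn
snx
jdiz
otisg
obscu

Derivation:
Hunk 1: at line 2 remove [rzn,fzj] add [orzq,eysx,yrmve] -> 10 lines: kbg uxnjc geg orzq eysx yrmve nydr dgxr otisg obscu
Hunk 2: at line 4 remove [yrmve,nydr,dgxr] add [swr,vhwss] -> 9 lines: kbg uxnjc geg orzq eysx swr vhwss otisg obscu
Hunk 3: at line 5 remove [swr,vhwss] add [gee] -> 8 lines: kbg uxnjc geg orzq eysx gee otisg obscu
Hunk 4: at line 5 remove [gee] add [ubhr,idl] -> 9 lines: kbg uxnjc geg orzq eysx ubhr idl otisg obscu
Hunk 5: at line 4 remove [eysx,ubhr] add [fiu,fvua,hjr] -> 10 lines: kbg uxnjc geg orzq fiu fvua hjr idl otisg obscu
Hunk 6: at line 4 remove [fvua,hjr,idl] add [jdiz] -> 8 lines: kbg uxnjc geg orzq fiu jdiz otisg obscu
Hunk 7: at line 1 remove [geg,orzq,fiu] add [hbn,snx] -> 7 lines: kbg uxnjc hbn snx jdiz otisg obscu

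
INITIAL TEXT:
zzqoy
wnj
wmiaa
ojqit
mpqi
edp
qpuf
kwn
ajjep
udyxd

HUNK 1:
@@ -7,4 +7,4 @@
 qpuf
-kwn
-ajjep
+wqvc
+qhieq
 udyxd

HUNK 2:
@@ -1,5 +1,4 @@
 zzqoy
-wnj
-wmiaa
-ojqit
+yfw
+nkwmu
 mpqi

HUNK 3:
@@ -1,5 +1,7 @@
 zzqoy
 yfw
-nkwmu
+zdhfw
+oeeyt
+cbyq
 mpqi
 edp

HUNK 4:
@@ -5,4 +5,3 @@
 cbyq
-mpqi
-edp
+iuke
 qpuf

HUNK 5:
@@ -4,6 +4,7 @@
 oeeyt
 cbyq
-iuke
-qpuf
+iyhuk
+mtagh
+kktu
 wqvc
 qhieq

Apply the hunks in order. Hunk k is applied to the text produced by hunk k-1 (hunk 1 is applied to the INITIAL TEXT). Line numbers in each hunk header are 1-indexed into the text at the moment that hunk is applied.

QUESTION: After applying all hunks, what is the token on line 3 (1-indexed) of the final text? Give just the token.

Hunk 1: at line 7 remove [kwn,ajjep] add [wqvc,qhieq] -> 10 lines: zzqoy wnj wmiaa ojqit mpqi edp qpuf wqvc qhieq udyxd
Hunk 2: at line 1 remove [wnj,wmiaa,ojqit] add [yfw,nkwmu] -> 9 lines: zzqoy yfw nkwmu mpqi edp qpuf wqvc qhieq udyxd
Hunk 3: at line 1 remove [nkwmu] add [zdhfw,oeeyt,cbyq] -> 11 lines: zzqoy yfw zdhfw oeeyt cbyq mpqi edp qpuf wqvc qhieq udyxd
Hunk 4: at line 5 remove [mpqi,edp] add [iuke] -> 10 lines: zzqoy yfw zdhfw oeeyt cbyq iuke qpuf wqvc qhieq udyxd
Hunk 5: at line 4 remove [iuke,qpuf] add [iyhuk,mtagh,kktu] -> 11 lines: zzqoy yfw zdhfw oeeyt cbyq iyhuk mtagh kktu wqvc qhieq udyxd
Final line 3: zdhfw

Answer: zdhfw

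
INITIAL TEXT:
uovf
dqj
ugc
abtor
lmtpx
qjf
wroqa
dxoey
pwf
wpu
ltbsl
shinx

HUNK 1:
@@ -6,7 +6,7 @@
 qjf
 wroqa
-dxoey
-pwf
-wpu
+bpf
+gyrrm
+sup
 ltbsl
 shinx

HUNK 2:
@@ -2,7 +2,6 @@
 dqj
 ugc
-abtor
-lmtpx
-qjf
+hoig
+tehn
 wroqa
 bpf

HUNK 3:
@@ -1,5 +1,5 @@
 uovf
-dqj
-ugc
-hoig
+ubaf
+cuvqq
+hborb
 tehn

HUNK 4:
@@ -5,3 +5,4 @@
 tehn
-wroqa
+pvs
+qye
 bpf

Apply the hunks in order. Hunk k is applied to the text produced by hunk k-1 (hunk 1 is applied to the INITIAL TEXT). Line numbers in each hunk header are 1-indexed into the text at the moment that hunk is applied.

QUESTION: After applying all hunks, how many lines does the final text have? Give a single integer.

Hunk 1: at line 6 remove [dxoey,pwf,wpu] add [bpf,gyrrm,sup] -> 12 lines: uovf dqj ugc abtor lmtpx qjf wroqa bpf gyrrm sup ltbsl shinx
Hunk 2: at line 2 remove [abtor,lmtpx,qjf] add [hoig,tehn] -> 11 lines: uovf dqj ugc hoig tehn wroqa bpf gyrrm sup ltbsl shinx
Hunk 3: at line 1 remove [dqj,ugc,hoig] add [ubaf,cuvqq,hborb] -> 11 lines: uovf ubaf cuvqq hborb tehn wroqa bpf gyrrm sup ltbsl shinx
Hunk 4: at line 5 remove [wroqa] add [pvs,qye] -> 12 lines: uovf ubaf cuvqq hborb tehn pvs qye bpf gyrrm sup ltbsl shinx
Final line count: 12

Answer: 12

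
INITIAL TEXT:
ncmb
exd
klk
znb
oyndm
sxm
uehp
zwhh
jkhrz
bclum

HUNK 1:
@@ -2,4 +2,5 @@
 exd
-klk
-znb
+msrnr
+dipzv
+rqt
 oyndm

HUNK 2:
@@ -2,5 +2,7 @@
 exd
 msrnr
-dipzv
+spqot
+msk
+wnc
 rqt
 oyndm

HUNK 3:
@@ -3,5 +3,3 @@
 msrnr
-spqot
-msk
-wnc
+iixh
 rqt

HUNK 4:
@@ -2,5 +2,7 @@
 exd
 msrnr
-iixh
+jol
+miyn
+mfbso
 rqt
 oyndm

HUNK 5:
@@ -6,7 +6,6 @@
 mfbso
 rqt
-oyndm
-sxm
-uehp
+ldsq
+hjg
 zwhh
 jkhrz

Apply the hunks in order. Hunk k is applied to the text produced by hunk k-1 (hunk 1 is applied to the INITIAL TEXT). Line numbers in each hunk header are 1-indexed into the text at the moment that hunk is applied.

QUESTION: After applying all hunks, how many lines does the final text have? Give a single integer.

Answer: 12

Derivation:
Hunk 1: at line 2 remove [klk,znb] add [msrnr,dipzv,rqt] -> 11 lines: ncmb exd msrnr dipzv rqt oyndm sxm uehp zwhh jkhrz bclum
Hunk 2: at line 2 remove [dipzv] add [spqot,msk,wnc] -> 13 lines: ncmb exd msrnr spqot msk wnc rqt oyndm sxm uehp zwhh jkhrz bclum
Hunk 3: at line 3 remove [spqot,msk,wnc] add [iixh] -> 11 lines: ncmb exd msrnr iixh rqt oyndm sxm uehp zwhh jkhrz bclum
Hunk 4: at line 2 remove [iixh] add [jol,miyn,mfbso] -> 13 lines: ncmb exd msrnr jol miyn mfbso rqt oyndm sxm uehp zwhh jkhrz bclum
Hunk 5: at line 6 remove [oyndm,sxm,uehp] add [ldsq,hjg] -> 12 lines: ncmb exd msrnr jol miyn mfbso rqt ldsq hjg zwhh jkhrz bclum
Final line count: 12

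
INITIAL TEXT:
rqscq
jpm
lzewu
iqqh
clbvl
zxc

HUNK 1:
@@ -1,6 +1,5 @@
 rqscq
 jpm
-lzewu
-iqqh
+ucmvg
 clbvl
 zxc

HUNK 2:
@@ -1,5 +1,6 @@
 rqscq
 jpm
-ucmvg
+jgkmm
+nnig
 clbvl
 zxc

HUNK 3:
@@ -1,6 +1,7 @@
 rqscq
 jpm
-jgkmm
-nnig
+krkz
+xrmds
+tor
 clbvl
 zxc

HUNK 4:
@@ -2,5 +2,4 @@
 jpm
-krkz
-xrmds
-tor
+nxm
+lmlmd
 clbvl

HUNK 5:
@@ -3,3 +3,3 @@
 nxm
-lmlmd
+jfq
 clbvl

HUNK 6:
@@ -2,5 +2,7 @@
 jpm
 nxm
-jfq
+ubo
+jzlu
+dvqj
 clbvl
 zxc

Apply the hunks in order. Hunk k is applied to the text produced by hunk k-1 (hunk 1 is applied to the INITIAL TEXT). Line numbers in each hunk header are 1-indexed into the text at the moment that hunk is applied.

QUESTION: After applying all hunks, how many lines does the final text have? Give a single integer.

Answer: 8

Derivation:
Hunk 1: at line 1 remove [lzewu,iqqh] add [ucmvg] -> 5 lines: rqscq jpm ucmvg clbvl zxc
Hunk 2: at line 1 remove [ucmvg] add [jgkmm,nnig] -> 6 lines: rqscq jpm jgkmm nnig clbvl zxc
Hunk 3: at line 1 remove [jgkmm,nnig] add [krkz,xrmds,tor] -> 7 lines: rqscq jpm krkz xrmds tor clbvl zxc
Hunk 4: at line 2 remove [krkz,xrmds,tor] add [nxm,lmlmd] -> 6 lines: rqscq jpm nxm lmlmd clbvl zxc
Hunk 5: at line 3 remove [lmlmd] add [jfq] -> 6 lines: rqscq jpm nxm jfq clbvl zxc
Hunk 6: at line 2 remove [jfq] add [ubo,jzlu,dvqj] -> 8 lines: rqscq jpm nxm ubo jzlu dvqj clbvl zxc
Final line count: 8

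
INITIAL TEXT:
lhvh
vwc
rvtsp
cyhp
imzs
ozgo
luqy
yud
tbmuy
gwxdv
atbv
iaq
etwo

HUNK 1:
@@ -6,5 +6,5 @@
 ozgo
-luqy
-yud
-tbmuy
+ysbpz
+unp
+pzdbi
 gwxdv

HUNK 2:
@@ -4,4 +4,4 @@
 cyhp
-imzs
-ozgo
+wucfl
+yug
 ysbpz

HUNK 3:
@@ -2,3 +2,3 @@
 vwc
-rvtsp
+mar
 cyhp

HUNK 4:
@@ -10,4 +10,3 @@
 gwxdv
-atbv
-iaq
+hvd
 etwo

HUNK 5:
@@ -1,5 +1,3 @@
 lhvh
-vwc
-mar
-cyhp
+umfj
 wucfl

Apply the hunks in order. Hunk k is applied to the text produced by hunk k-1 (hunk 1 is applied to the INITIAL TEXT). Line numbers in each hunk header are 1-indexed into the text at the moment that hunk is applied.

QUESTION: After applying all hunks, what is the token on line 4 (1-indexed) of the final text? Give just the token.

Hunk 1: at line 6 remove [luqy,yud,tbmuy] add [ysbpz,unp,pzdbi] -> 13 lines: lhvh vwc rvtsp cyhp imzs ozgo ysbpz unp pzdbi gwxdv atbv iaq etwo
Hunk 2: at line 4 remove [imzs,ozgo] add [wucfl,yug] -> 13 lines: lhvh vwc rvtsp cyhp wucfl yug ysbpz unp pzdbi gwxdv atbv iaq etwo
Hunk 3: at line 2 remove [rvtsp] add [mar] -> 13 lines: lhvh vwc mar cyhp wucfl yug ysbpz unp pzdbi gwxdv atbv iaq etwo
Hunk 4: at line 10 remove [atbv,iaq] add [hvd] -> 12 lines: lhvh vwc mar cyhp wucfl yug ysbpz unp pzdbi gwxdv hvd etwo
Hunk 5: at line 1 remove [vwc,mar,cyhp] add [umfj] -> 10 lines: lhvh umfj wucfl yug ysbpz unp pzdbi gwxdv hvd etwo
Final line 4: yug

Answer: yug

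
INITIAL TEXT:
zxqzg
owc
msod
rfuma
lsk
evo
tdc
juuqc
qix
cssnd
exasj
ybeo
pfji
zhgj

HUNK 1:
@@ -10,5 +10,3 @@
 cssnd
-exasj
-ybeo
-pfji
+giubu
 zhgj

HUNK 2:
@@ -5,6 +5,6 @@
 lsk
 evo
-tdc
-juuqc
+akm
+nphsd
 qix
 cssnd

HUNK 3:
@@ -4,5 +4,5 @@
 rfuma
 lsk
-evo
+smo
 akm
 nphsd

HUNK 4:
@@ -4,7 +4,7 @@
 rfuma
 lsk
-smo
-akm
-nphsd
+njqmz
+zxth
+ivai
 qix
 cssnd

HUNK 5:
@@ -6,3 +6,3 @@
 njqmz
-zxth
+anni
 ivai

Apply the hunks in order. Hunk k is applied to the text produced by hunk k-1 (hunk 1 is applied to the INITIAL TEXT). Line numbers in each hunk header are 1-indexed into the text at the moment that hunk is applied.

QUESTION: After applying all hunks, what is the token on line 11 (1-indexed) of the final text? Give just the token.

Hunk 1: at line 10 remove [exasj,ybeo,pfji] add [giubu] -> 12 lines: zxqzg owc msod rfuma lsk evo tdc juuqc qix cssnd giubu zhgj
Hunk 2: at line 5 remove [tdc,juuqc] add [akm,nphsd] -> 12 lines: zxqzg owc msod rfuma lsk evo akm nphsd qix cssnd giubu zhgj
Hunk 3: at line 4 remove [evo] add [smo] -> 12 lines: zxqzg owc msod rfuma lsk smo akm nphsd qix cssnd giubu zhgj
Hunk 4: at line 4 remove [smo,akm,nphsd] add [njqmz,zxth,ivai] -> 12 lines: zxqzg owc msod rfuma lsk njqmz zxth ivai qix cssnd giubu zhgj
Hunk 5: at line 6 remove [zxth] add [anni] -> 12 lines: zxqzg owc msod rfuma lsk njqmz anni ivai qix cssnd giubu zhgj
Final line 11: giubu

Answer: giubu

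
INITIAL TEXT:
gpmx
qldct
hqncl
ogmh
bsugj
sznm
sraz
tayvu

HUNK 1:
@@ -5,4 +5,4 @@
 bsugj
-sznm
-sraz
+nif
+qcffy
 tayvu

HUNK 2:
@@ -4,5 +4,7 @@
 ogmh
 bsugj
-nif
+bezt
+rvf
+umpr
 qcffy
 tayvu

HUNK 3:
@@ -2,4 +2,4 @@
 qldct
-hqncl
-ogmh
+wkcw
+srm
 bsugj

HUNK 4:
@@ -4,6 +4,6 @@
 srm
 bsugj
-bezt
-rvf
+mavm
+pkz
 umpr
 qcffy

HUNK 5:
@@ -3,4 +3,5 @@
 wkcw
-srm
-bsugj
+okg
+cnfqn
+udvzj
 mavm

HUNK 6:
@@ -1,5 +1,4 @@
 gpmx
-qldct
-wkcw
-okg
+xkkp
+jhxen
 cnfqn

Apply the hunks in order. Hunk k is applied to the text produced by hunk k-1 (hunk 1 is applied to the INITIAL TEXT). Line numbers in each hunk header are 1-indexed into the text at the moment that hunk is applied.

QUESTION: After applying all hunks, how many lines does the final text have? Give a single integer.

Hunk 1: at line 5 remove [sznm,sraz] add [nif,qcffy] -> 8 lines: gpmx qldct hqncl ogmh bsugj nif qcffy tayvu
Hunk 2: at line 4 remove [nif] add [bezt,rvf,umpr] -> 10 lines: gpmx qldct hqncl ogmh bsugj bezt rvf umpr qcffy tayvu
Hunk 3: at line 2 remove [hqncl,ogmh] add [wkcw,srm] -> 10 lines: gpmx qldct wkcw srm bsugj bezt rvf umpr qcffy tayvu
Hunk 4: at line 4 remove [bezt,rvf] add [mavm,pkz] -> 10 lines: gpmx qldct wkcw srm bsugj mavm pkz umpr qcffy tayvu
Hunk 5: at line 3 remove [srm,bsugj] add [okg,cnfqn,udvzj] -> 11 lines: gpmx qldct wkcw okg cnfqn udvzj mavm pkz umpr qcffy tayvu
Hunk 6: at line 1 remove [qldct,wkcw,okg] add [xkkp,jhxen] -> 10 lines: gpmx xkkp jhxen cnfqn udvzj mavm pkz umpr qcffy tayvu
Final line count: 10

Answer: 10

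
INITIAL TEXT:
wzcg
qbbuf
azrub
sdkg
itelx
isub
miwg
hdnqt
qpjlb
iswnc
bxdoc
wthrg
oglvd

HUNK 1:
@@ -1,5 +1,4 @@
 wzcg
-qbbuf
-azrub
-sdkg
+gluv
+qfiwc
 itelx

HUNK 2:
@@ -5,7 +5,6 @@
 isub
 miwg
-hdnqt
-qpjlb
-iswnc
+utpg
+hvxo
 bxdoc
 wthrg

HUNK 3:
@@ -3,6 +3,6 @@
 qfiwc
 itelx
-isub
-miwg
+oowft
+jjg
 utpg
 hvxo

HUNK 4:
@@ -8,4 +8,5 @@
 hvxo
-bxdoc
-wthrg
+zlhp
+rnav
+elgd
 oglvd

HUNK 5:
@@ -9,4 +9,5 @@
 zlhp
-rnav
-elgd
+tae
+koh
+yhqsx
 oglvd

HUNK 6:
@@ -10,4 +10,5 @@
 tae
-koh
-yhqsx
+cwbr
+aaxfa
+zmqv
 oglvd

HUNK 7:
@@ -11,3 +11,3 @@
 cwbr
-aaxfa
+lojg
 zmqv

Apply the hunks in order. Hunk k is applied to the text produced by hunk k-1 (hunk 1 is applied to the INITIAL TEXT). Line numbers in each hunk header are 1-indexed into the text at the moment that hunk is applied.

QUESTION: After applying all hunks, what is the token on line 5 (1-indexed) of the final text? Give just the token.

Answer: oowft

Derivation:
Hunk 1: at line 1 remove [qbbuf,azrub,sdkg] add [gluv,qfiwc] -> 12 lines: wzcg gluv qfiwc itelx isub miwg hdnqt qpjlb iswnc bxdoc wthrg oglvd
Hunk 2: at line 5 remove [hdnqt,qpjlb,iswnc] add [utpg,hvxo] -> 11 lines: wzcg gluv qfiwc itelx isub miwg utpg hvxo bxdoc wthrg oglvd
Hunk 3: at line 3 remove [isub,miwg] add [oowft,jjg] -> 11 lines: wzcg gluv qfiwc itelx oowft jjg utpg hvxo bxdoc wthrg oglvd
Hunk 4: at line 8 remove [bxdoc,wthrg] add [zlhp,rnav,elgd] -> 12 lines: wzcg gluv qfiwc itelx oowft jjg utpg hvxo zlhp rnav elgd oglvd
Hunk 5: at line 9 remove [rnav,elgd] add [tae,koh,yhqsx] -> 13 lines: wzcg gluv qfiwc itelx oowft jjg utpg hvxo zlhp tae koh yhqsx oglvd
Hunk 6: at line 10 remove [koh,yhqsx] add [cwbr,aaxfa,zmqv] -> 14 lines: wzcg gluv qfiwc itelx oowft jjg utpg hvxo zlhp tae cwbr aaxfa zmqv oglvd
Hunk 7: at line 11 remove [aaxfa] add [lojg] -> 14 lines: wzcg gluv qfiwc itelx oowft jjg utpg hvxo zlhp tae cwbr lojg zmqv oglvd
Final line 5: oowft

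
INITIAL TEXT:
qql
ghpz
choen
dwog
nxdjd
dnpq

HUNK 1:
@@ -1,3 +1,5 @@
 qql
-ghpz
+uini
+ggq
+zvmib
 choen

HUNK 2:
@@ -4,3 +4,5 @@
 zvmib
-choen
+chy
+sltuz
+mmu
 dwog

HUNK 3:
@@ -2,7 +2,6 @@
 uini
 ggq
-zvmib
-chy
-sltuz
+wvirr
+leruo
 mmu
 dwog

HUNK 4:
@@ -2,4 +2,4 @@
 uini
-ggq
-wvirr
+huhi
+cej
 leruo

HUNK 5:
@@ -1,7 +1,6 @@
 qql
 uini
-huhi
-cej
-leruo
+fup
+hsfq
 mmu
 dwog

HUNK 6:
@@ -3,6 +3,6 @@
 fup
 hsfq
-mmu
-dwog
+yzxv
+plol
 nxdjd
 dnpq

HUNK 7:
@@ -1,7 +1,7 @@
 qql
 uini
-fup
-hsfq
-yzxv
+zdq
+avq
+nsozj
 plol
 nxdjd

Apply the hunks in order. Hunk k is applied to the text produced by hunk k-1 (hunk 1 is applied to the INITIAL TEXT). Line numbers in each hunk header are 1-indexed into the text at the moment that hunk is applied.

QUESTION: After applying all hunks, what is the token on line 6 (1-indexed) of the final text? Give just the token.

Hunk 1: at line 1 remove [ghpz] add [uini,ggq,zvmib] -> 8 lines: qql uini ggq zvmib choen dwog nxdjd dnpq
Hunk 2: at line 4 remove [choen] add [chy,sltuz,mmu] -> 10 lines: qql uini ggq zvmib chy sltuz mmu dwog nxdjd dnpq
Hunk 3: at line 2 remove [zvmib,chy,sltuz] add [wvirr,leruo] -> 9 lines: qql uini ggq wvirr leruo mmu dwog nxdjd dnpq
Hunk 4: at line 2 remove [ggq,wvirr] add [huhi,cej] -> 9 lines: qql uini huhi cej leruo mmu dwog nxdjd dnpq
Hunk 5: at line 1 remove [huhi,cej,leruo] add [fup,hsfq] -> 8 lines: qql uini fup hsfq mmu dwog nxdjd dnpq
Hunk 6: at line 3 remove [mmu,dwog] add [yzxv,plol] -> 8 lines: qql uini fup hsfq yzxv plol nxdjd dnpq
Hunk 7: at line 1 remove [fup,hsfq,yzxv] add [zdq,avq,nsozj] -> 8 lines: qql uini zdq avq nsozj plol nxdjd dnpq
Final line 6: plol

Answer: plol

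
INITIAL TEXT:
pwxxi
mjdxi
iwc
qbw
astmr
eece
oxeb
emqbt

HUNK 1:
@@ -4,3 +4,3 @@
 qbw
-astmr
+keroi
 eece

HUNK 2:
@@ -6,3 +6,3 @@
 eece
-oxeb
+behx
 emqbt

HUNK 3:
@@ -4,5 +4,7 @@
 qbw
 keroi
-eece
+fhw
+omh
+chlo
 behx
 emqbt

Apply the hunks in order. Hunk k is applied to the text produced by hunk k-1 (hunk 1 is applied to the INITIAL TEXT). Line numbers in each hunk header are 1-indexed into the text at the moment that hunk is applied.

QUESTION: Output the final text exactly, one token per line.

Answer: pwxxi
mjdxi
iwc
qbw
keroi
fhw
omh
chlo
behx
emqbt

Derivation:
Hunk 1: at line 4 remove [astmr] add [keroi] -> 8 lines: pwxxi mjdxi iwc qbw keroi eece oxeb emqbt
Hunk 2: at line 6 remove [oxeb] add [behx] -> 8 lines: pwxxi mjdxi iwc qbw keroi eece behx emqbt
Hunk 3: at line 4 remove [eece] add [fhw,omh,chlo] -> 10 lines: pwxxi mjdxi iwc qbw keroi fhw omh chlo behx emqbt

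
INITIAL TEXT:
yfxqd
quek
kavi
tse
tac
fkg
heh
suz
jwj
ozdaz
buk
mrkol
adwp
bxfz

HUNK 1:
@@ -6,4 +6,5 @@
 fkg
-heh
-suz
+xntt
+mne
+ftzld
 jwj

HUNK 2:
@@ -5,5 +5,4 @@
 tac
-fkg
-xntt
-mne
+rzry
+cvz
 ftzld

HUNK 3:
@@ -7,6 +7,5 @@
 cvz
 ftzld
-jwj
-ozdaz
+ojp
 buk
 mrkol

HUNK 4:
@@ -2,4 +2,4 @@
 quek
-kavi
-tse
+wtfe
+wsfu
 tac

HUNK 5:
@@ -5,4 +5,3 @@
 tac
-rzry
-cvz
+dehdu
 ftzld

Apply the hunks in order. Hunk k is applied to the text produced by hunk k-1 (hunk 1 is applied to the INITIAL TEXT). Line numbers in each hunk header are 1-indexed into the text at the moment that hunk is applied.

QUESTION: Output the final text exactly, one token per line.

Hunk 1: at line 6 remove [heh,suz] add [xntt,mne,ftzld] -> 15 lines: yfxqd quek kavi tse tac fkg xntt mne ftzld jwj ozdaz buk mrkol adwp bxfz
Hunk 2: at line 5 remove [fkg,xntt,mne] add [rzry,cvz] -> 14 lines: yfxqd quek kavi tse tac rzry cvz ftzld jwj ozdaz buk mrkol adwp bxfz
Hunk 3: at line 7 remove [jwj,ozdaz] add [ojp] -> 13 lines: yfxqd quek kavi tse tac rzry cvz ftzld ojp buk mrkol adwp bxfz
Hunk 4: at line 2 remove [kavi,tse] add [wtfe,wsfu] -> 13 lines: yfxqd quek wtfe wsfu tac rzry cvz ftzld ojp buk mrkol adwp bxfz
Hunk 5: at line 5 remove [rzry,cvz] add [dehdu] -> 12 lines: yfxqd quek wtfe wsfu tac dehdu ftzld ojp buk mrkol adwp bxfz

Answer: yfxqd
quek
wtfe
wsfu
tac
dehdu
ftzld
ojp
buk
mrkol
adwp
bxfz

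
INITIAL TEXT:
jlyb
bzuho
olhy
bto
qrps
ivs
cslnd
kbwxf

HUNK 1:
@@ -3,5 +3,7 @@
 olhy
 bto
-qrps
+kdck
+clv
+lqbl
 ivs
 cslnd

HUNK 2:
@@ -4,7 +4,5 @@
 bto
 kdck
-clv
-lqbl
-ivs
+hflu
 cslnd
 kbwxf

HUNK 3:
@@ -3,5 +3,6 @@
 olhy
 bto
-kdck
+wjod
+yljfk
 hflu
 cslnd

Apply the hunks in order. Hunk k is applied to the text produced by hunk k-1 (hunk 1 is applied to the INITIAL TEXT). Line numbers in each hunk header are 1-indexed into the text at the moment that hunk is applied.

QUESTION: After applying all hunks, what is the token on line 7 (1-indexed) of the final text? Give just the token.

Hunk 1: at line 3 remove [qrps] add [kdck,clv,lqbl] -> 10 lines: jlyb bzuho olhy bto kdck clv lqbl ivs cslnd kbwxf
Hunk 2: at line 4 remove [clv,lqbl,ivs] add [hflu] -> 8 lines: jlyb bzuho olhy bto kdck hflu cslnd kbwxf
Hunk 3: at line 3 remove [kdck] add [wjod,yljfk] -> 9 lines: jlyb bzuho olhy bto wjod yljfk hflu cslnd kbwxf
Final line 7: hflu

Answer: hflu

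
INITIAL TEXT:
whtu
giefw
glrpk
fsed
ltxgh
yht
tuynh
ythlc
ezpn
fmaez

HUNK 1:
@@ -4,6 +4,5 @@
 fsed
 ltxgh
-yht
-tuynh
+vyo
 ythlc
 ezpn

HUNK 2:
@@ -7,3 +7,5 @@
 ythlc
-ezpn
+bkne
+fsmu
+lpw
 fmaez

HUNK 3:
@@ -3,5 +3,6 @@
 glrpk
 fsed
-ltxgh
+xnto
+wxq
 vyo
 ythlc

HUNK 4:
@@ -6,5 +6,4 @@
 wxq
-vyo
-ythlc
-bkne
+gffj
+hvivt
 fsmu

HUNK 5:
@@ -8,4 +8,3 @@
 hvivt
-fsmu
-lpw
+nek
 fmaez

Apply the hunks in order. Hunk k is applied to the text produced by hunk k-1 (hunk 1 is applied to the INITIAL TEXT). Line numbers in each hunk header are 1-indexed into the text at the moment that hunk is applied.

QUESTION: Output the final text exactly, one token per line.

Answer: whtu
giefw
glrpk
fsed
xnto
wxq
gffj
hvivt
nek
fmaez

Derivation:
Hunk 1: at line 4 remove [yht,tuynh] add [vyo] -> 9 lines: whtu giefw glrpk fsed ltxgh vyo ythlc ezpn fmaez
Hunk 2: at line 7 remove [ezpn] add [bkne,fsmu,lpw] -> 11 lines: whtu giefw glrpk fsed ltxgh vyo ythlc bkne fsmu lpw fmaez
Hunk 3: at line 3 remove [ltxgh] add [xnto,wxq] -> 12 lines: whtu giefw glrpk fsed xnto wxq vyo ythlc bkne fsmu lpw fmaez
Hunk 4: at line 6 remove [vyo,ythlc,bkne] add [gffj,hvivt] -> 11 lines: whtu giefw glrpk fsed xnto wxq gffj hvivt fsmu lpw fmaez
Hunk 5: at line 8 remove [fsmu,lpw] add [nek] -> 10 lines: whtu giefw glrpk fsed xnto wxq gffj hvivt nek fmaez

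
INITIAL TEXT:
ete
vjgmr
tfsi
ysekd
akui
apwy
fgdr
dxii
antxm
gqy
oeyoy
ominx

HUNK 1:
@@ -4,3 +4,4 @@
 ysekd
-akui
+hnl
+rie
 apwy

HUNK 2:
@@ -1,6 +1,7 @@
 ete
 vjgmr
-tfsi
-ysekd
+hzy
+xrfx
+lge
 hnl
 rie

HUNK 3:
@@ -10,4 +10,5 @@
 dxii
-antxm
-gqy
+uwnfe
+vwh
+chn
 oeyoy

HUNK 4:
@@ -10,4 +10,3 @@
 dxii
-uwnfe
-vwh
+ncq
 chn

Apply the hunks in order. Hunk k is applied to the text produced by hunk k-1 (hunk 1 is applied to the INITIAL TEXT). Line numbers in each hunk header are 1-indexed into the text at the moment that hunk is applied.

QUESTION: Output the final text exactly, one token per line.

Answer: ete
vjgmr
hzy
xrfx
lge
hnl
rie
apwy
fgdr
dxii
ncq
chn
oeyoy
ominx

Derivation:
Hunk 1: at line 4 remove [akui] add [hnl,rie] -> 13 lines: ete vjgmr tfsi ysekd hnl rie apwy fgdr dxii antxm gqy oeyoy ominx
Hunk 2: at line 1 remove [tfsi,ysekd] add [hzy,xrfx,lge] -> 14 lines: ete vjgmr hzy xrfx lge hnl rie apwy fgdr dxii antxm gqy oeyoy ominx
Hunk 3: at line 10 remove [antxm,gqy] add [uwnfe,vwh,chn] -> 15 lines: ete vjgmr hzy xrfx lge hnl rie apwy fgdr dxii uwnfe vwh chn oeyoy ominx
Hunk 4: at line 10 remove [uwnfe,vwh] add [ncq] -> 14 lines: ete vjgmr hzy xrfx lge hnl rie apwy fgdr dxii ncq chn oeyoy ominx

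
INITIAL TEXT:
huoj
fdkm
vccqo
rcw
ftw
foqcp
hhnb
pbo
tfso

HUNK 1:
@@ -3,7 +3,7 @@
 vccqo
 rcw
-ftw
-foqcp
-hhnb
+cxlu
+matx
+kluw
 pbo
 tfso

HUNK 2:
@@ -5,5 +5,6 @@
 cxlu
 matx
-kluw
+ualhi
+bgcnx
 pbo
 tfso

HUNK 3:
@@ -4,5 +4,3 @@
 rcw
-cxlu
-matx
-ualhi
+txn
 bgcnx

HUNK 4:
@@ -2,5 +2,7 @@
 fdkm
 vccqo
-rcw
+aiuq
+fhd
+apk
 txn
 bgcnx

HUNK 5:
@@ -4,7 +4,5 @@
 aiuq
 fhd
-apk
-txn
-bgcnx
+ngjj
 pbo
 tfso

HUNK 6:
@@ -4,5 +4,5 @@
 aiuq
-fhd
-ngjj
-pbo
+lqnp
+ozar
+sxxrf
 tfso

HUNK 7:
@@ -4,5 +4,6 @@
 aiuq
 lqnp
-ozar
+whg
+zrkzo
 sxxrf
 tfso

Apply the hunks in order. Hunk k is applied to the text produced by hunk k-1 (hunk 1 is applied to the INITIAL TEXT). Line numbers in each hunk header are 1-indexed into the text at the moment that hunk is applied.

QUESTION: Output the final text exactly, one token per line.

Answer: huoj
fdkm
vccqo
aiuq
lqnp
whg
zrkzo
sxxrf
tfso

Derivation:
Hunk 1: at line 3 remove [ftw,foqcp,hhnb] add [cxlu,matx,kluw] -> 9 lines: huoj fdkm vccqo rcw cxlu matx kluw pbo tfso
Hunk 2: at line 5 remove [kluw] add [ualhi,bgcnx] -> 10 lines: huoj fdkm vccqo rcw cxlu matx ualhi bgcnx pbo tfso
Hunk 3: at line 4 remove [cxlu,matx,ualhi] add [txn] -> 8 lines: huoj fdkm vccqo rcw txn bgcnx pbo tfso
Hunk 4: at line 2 remove [rcw] add [aiuq,fhd,apk] -> 10 lines: huoj fdkm vccqo aiuq fhd apk txn bgcnx pbo tfso
Hunk 5: at line 4 remove [apk,txn,bgcnx] add [ngjj] -> 8 lines: huoj fdkm vccqo aiuq fhd ngjj pbo tfso
Hunk 6: at line 4 remove [fhd,ngjj,pbo] add [lqnp,ozar,sxxrf] -> 8 lines: huoj fdkm vccqo aiuq lqnp ozar sxxrf tfso
Hunk 7: at line 4 remove [ozar] add [whg,zrkzo] -> 9 lines: huoj fdkm vccqo aiuq lqnp whg zrkzo sxxrf tfso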